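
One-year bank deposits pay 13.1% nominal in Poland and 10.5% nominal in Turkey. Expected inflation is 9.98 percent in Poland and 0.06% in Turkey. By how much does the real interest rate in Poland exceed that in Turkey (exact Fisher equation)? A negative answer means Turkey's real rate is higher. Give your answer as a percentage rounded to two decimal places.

Poland: (1 + 0.1310)/(1 + 0.0998) − 1 = 2.8369%
Turkey: (1 + 0.1050)/(1 + 0.0006) − 1 = 10.4337%
Differential = 2.8369% − 10.4337% = -7.5969% → -7.60%.

-7.60%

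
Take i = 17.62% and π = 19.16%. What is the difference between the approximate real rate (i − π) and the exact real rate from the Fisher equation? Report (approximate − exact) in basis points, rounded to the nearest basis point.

-25 basis points

Approximate: r ≈ 17.620% − 19.160% = -1.5400%
Exact: (1 + 0.1762)/(1 + 0.1916) − 1 = -1.2924%
Error = -1.5400% − (-1.2924%) = -0.2476% → -25 basis points.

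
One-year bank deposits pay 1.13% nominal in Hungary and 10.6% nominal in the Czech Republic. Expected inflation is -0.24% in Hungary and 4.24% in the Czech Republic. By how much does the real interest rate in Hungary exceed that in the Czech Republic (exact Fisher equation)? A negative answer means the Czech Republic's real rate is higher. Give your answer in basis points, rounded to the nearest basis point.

Hungary: (1 + 0.0113)/(1 − 0.0024) − 1 = 1.3733%
The Czech Republic: (1 + 0.1060)/(1 + 0.0424) − 1 = 6.1013%
Differential = 1.3733% − 6.1013% = -4.7280% → -473 basis points.

-473 basis points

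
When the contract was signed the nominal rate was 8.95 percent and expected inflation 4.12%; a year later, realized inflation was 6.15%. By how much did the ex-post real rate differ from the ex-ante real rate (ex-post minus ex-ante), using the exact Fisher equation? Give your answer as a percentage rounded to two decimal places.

-2.00%

Ex-ante: (1 + 0.0895)/(1 + 0.0412) − 1 = 4.6389%
Ex-post: (1 + 0.0895)/(1 + 0.0615) − 1 = 2.6378%
Difference (ex-post − ex-ante) = -2.0011% → -2.00%.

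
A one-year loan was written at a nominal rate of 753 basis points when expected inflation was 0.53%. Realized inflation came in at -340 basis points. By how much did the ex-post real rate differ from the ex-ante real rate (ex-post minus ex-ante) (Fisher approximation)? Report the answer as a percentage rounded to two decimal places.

Ex-ante: 7.53% − 0.53% = 7.000%
Ex-post: 7.53% − (-3.4%) = 10.930%
Difference (ex-post − ex-ante) = 3.9300% → 3.93%.

3.93%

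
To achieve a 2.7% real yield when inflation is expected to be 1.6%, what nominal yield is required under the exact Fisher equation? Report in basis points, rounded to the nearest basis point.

(1 + i) = (1 + r)(1 + π) = 1.02700 × 1.01600 = 1.043432
i = 1.043432 − 1, so the required nominal rate is 434 basis points.

434 basis points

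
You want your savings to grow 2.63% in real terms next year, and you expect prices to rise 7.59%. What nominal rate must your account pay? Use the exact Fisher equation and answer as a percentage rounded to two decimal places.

(1 + i) = (1 + r)(1 + π) = 1.02630 × 1.07590 = 1.10419617
i = 1.10419617 − 1, so the required nominal rate is 10.42%.

10.42%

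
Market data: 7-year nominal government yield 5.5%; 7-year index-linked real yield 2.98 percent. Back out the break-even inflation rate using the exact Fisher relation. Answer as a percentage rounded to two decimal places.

(1 + π) = (1 + i)/(1 + r) = 1.05500 / 1.02980 = 1.024471
Break-even inflation = 1.024471 − 1 → 2.45%.

2.45%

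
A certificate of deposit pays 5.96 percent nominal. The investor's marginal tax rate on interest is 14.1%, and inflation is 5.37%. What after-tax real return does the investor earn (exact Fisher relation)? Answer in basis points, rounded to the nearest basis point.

After-tax nominal return = 5.96% × (1 − 0.141) = 5.11964%.
1 + r = 1.0511964 / 1.05370 = 0.997624
After-tax real rate = 0.997624 − 1 → -24 basis points.

-24 basis points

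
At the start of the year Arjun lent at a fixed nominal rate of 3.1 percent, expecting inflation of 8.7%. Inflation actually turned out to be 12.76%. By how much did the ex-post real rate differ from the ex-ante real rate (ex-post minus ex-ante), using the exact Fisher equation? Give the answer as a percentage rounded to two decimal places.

Ex-ante: (1 + 0.0310)/(1 + 0.0870) − 1 = -5.1518%
Ex-post: (1 + 0.0310)/(1 + 0.1276) − 1 = -8.5669%
Difference (ex-post − ex-ante) = -3.4151% → -3.42%.

-3.42%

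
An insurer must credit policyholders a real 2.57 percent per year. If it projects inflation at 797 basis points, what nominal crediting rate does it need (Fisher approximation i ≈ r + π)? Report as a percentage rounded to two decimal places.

10.54%

i ≈ r + π = 2.57% + 7.97% = 10.54%.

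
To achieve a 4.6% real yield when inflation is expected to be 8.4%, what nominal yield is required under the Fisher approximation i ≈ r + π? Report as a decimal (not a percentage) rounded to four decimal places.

i ≈ r + π = 4.6% + 8.4% = 0.1300.

0.1300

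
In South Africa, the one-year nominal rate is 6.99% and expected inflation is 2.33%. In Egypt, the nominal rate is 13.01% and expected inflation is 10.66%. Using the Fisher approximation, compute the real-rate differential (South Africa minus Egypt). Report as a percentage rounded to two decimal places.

2.31%

South Africa: 6.99% − 2.33% = 4.660%
Egypt: 13.01% − 10.66% = 2.350%
Differential = 2.310% → 2.31%.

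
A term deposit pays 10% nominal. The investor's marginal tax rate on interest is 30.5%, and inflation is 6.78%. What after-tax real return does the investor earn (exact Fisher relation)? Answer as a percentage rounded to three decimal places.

After-tax nominal return = 10% × (1 − 0.305) = 6.9500%.
1 + r = 1.06950 / 1.06780 = 1.001592
After-tax real rate = 1.001592 − 1 → 0.159%.

0.159%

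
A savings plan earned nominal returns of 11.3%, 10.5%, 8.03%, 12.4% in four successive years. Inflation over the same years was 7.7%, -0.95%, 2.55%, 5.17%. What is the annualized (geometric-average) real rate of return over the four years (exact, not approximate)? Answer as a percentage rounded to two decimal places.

6.74%

Nominal growth factor = 1.1130 × 1.1050 × 1.0803 × 1.1240 = 1.49337243
Price-level growth factor = 1.0770 × 0.9905 × 1.0255 × 1.0517 = 1.15052940
Real growth factor = 1.49337243 / 1.15052940 = 1.29798719
Annualized real rate = 1.29798719^(1/4) − 1 = 6.7376% → 6.74%.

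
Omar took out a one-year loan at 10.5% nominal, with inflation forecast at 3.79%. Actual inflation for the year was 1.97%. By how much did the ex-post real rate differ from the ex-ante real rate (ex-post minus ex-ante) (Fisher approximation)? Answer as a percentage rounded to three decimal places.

1.820%

Ex-ante: 10.5% − 3.79% = 6.710%
Ex-post: 10.5% − 1.97% = 8.530%
Difference (ex-post − ex-ante) = 1.8200% → 1.820%.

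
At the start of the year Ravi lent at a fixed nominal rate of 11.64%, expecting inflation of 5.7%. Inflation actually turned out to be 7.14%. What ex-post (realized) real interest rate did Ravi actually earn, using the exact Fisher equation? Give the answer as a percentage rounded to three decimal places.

Ex-post: (1 + 0.1164)/(1 + 0.0714) − 1 = 4.2001%
So the realized real rate is 4.200%.

4.200%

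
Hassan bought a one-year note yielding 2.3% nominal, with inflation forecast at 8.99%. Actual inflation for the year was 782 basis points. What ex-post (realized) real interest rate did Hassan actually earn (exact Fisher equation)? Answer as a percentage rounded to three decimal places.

Ex-post: (1 + 0.0230)/(1 + 0.0782) − 1 = -5.1196%
So the realized real rate is -5.120%.

-5.120%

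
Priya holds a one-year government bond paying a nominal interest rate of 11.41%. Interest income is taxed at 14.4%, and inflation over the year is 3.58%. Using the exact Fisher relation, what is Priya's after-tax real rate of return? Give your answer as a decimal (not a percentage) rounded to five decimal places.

After-tax nominal return = 11.41% × (1 − 0.144) = 9.76696%.
1 + r = 1.0976696 / 1.03580 = 1.059731
After-tax real rate = 1.059731 − 1 → 0.05973.

0.05973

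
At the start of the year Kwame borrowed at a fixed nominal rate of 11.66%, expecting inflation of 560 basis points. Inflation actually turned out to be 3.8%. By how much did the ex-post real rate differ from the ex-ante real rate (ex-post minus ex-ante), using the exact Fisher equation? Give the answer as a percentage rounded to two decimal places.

1.83%

Ex-ante: (1 + 0.1166)/(1 + 0.0560) − 1 = 5.7386%
Ex-post: (1 + 0.1166)/(1 + 0.0380) − 1 = 7.5723%
Difference (ex-post − ex-ante) = 1.8336% → 1.83%.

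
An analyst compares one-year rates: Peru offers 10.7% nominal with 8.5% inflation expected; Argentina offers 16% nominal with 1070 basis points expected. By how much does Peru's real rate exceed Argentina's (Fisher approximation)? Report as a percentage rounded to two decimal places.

-3.10%

Peru: 10.7% − 8.5% = 2.200%
Argentina: 16% − 10.7% = 5.300%
Differential = -3.100% → -3.10%.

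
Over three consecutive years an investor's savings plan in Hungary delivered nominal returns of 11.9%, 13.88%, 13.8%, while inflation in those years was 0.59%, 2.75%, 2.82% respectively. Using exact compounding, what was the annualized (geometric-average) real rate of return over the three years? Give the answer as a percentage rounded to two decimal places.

Nominal growth factor = 1.1190 × 1.1388 × 1.1380 = 1.45017297
Price-level growth factor = 1.0059 × 1.0275 × 1.0282 = 1.06270871
Real growth factor = 1.45017297 / 1.06270871 = 1.36460063
Annualized real rate = 1.36460063^(1/3) − 1 = 10.9180% → 10.92%.

10.92%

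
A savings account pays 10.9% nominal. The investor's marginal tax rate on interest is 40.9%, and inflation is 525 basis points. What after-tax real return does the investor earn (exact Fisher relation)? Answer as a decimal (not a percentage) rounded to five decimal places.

After-tax nominal return = 10.9% × (1 − 0.409) = 6.4419%.
1 + r = 1.064419 / 1.05250 = 1.011324
After-tax real rate = 1.011324 − 1 → 0.01132.

0.01132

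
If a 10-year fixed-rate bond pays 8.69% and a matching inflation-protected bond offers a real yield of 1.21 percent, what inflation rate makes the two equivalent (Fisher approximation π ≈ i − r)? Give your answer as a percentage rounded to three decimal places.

7.480%

π ≈ i − r = 8.69% − 1.21% → 7.480%.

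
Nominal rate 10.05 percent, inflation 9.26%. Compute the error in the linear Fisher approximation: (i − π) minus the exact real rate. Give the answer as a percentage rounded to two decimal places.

0.07%

Approximate: r ≈ 10.050% − 9.260% = 0.7900%
Exact: (1 + 0.1005)/(1 + 0.0926) − 1 = 0.7230%
Error = 0.7900% − 0.7230% = 0.0670% → 0.07%.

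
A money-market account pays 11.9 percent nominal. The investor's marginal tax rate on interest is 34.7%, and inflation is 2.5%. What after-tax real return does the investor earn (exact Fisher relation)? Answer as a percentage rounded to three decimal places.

5.142%

After-tax nominal return = 11.9% × (1 − 0.347) = 7.7707%.
1 + r = 1.077707 / 1.02500 = 1.051421
After-tax real rate = 1.051421 − 1 → 5.142%.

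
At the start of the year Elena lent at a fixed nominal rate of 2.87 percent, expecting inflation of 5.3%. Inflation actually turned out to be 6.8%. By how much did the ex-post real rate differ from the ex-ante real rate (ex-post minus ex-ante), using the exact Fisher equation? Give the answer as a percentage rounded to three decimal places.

-1.372%

Ex-ante: (1 + 0.0287)/(1 + 0.0530) − 1 = -2.3077%
Ex-post: (1 + 0.0287)/(1 + 0.0680) − 1 = -3.6798%
Difference (ex-post − ex-ante) = -1.3721% → -1.372%.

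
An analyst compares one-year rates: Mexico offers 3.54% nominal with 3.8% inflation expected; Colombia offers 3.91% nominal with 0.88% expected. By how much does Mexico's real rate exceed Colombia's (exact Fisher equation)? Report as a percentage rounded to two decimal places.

-3.25%

Mexico: (1 + 0.0354)/(1 + 0.0380) − 1 = -0.2505%
Colombia: (1 + 0.0391)/(1 + 0.0088) − 1 = 3.0036%
Differential = -0.2505% − 3.0036% = -3.2541% → -3.25%.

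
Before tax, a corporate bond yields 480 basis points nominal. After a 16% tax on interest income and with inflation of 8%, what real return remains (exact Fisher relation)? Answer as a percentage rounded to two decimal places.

After-tax nominal return = 4.8% × (1 − 0.16) = 4.0320%.
1 + r = 1.04032 / 1.08000 = 0.963259
After-tax real rate = 0.963259 − 1 → -3.67%.

-3.67%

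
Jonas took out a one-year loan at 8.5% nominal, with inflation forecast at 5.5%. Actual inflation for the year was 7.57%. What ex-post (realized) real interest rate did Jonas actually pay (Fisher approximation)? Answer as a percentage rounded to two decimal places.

0.93%

Ex-post: 8.5% − 7.57% = 0.930%
So the realized real rate is 0.93%.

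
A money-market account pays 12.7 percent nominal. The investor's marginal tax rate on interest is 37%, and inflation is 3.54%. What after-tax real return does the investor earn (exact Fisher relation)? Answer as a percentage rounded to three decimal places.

After-tax nominal return = 12.7% × (1 − 0.37) = 8.0010%.
1 + r = 1.08001 / 1.03540 = 1.0430848
After-tax real rate = 1.0430848 − 1 → 4.308%.

4.308%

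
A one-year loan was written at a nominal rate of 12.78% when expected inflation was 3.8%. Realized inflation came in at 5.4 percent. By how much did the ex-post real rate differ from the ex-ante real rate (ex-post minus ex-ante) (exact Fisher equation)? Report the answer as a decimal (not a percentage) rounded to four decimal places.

Ex-ante: (1 + 0.1278)/(1 + 0.0380) − 1 = 8.6513%
Ex-post: (1 + 0.1278)/(1 + 0.0540) − 1 = 7.0019%
Difference (ex-post − ex-ante) = -1.6494% → -0.0165.

-0.0165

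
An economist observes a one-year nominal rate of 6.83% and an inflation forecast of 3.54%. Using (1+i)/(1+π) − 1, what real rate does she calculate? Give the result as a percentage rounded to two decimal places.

3.18%

By the Fisher relation, 1 + r = (1 + i)/(1 + π).
1 + r = 1.06830 / 1.03540 = 1.031775
r = 1.031775 − 1 = 3.1775%, i.e. 3.18%.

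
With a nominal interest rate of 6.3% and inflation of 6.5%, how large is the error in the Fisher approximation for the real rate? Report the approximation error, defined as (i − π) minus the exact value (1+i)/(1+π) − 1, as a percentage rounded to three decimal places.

Approximate: r ≈ 6.300% − 6.500% = -0.2000%
Exact: (1 + 0.0630)/(1 + 0.0650) − 1 = -0.1878%
Error = -0.2000% − (-0.1878%) = -0.0122% → -0.012%.

-0.012%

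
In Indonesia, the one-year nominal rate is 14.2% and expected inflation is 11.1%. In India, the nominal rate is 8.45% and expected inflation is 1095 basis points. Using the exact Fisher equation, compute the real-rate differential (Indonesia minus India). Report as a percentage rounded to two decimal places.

5.04%

Indonesia: (1 + 0.1420)/(1 + 0.1110) − 1 = 2.7903%
India: (1 + 0.0845)/(1 + 0.1095) − 1 = -2.2533%
Differential = 2.7903% − (-2.2533%) = 5.0435% → 5.04%.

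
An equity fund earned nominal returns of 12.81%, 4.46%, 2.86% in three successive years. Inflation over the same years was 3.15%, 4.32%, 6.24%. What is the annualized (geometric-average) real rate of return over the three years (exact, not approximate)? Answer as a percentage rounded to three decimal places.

Nominal growth factor = 1.1281 × 1.0446 × 1.0286 = 1.21211588
Price-level growth factor = 1.0315 × 1.0432 × 1.0624 = 1.14320699
Real growth factor = 1.21211588 / 1.14320699 = 1.06027682
Annualized real rate = 1.06027682^(1/3) − 1 = 1.9702% → 1.970%.

1.970%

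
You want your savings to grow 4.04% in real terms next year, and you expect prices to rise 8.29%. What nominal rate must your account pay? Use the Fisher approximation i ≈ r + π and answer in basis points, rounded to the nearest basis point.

1233 basis points

i ≈ r + π = 4.04% + 8.29% = 1233 basis points.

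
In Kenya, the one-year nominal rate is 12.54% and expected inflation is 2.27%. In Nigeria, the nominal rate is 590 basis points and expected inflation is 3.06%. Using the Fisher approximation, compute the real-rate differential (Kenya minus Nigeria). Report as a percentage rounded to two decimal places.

Kenya: 12.54% − 2.27% = 10.270%
Nigeria: 5.9% − 3.06% = 2.840%
Differential = 7.430% → 7.43%.

7.43%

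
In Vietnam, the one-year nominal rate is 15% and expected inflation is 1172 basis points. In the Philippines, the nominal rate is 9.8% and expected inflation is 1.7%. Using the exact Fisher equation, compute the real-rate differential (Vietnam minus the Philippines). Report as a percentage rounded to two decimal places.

-5.03%

Vietnam: (1 + 0.1500)/(1 + 0.1172) − 1 = 2.9359%
The Philippines: (1 + 0.0980)/(1 + 0.0170) − 1 = 7.9646%
Differential = 2.9359% − 7.9646% = -5.0287% → -5.03%.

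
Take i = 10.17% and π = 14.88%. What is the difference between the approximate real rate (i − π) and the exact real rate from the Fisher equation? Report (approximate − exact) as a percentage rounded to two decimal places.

-0.61%

Approximate: r ≈ 10.170% − 14.880% = -4.7100%
Exact: (1 + 0.1017)/(1 + 0.1488) − 1 = -4.0999%
Error = -4.7100% − (-4.0999%) = -0.6101% → -0.61%.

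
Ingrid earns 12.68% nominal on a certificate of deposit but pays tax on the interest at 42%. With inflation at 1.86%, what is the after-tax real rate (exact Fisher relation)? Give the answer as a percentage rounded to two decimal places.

5.39%

After-tax nominal return = 12.68% × (1 − 0.42) = 7.3544%.
1 + r = 1.073544 / 1.01860 = 1.053941
After-tax real rate = 1.053941 − 1 → 5.39%.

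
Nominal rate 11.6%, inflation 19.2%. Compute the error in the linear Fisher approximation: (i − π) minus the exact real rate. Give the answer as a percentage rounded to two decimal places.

-1.22%

Approximate: r ≈ 11.600% − 19.200% = -7.6000%
Exact: (1 + 0.1160)/(1 + 0.1920) − 1 = -6.3758%
Error = -7.6000% − (-6.3758%) = -1.2242% → -1.22%.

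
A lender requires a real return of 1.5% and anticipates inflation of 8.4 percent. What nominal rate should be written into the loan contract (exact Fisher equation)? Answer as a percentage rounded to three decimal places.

(1 + i) = (1 + r)(1 + π) = 1.01500 × 1.08400 = 1.10026
i = 1.10026 − 1, so the required nominal rate is 10.026%.

10.026%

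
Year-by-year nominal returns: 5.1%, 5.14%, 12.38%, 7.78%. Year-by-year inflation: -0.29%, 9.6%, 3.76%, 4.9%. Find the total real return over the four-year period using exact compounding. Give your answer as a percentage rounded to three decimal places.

Compound the nominal returns: 1.0510 × 1.0514 × 1.1238 × 1.0778 = 1.3384369.
Compound inflation: 0.9971 × 1.0960 × 1.0376 × 1.0490 = 1.1894734.
Deflate: 1.3384369 / 1.1894734 = 1.1252348.
Total real return = 1.1252348 − 1 → 12.523%.

12.523%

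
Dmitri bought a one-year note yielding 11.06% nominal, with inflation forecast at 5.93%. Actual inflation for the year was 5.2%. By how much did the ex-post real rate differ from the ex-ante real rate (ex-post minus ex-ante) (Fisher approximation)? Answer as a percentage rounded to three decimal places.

Ex-ante: 11.06% − 5.93% = 5.130%
Ex-post: 11.06% − 5.2% = 5.860%
Difference (ex-post − ex-ante) = 0.7300% → 0.730%.

0.730%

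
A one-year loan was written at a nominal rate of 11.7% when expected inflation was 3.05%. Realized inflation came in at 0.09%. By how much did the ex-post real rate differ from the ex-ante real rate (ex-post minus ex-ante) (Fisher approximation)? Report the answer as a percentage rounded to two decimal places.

2.96%

Ex-ante: 11.7% − 3.05% = 8.650%
Ex-post: 11.7% − 0.09% = 11.610%
Difference (ex-post − ex-ante) = 2.9600% → 2.96%.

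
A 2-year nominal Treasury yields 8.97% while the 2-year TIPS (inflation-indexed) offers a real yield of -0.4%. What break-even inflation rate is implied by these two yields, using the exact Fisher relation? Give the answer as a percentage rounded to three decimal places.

9.408%

(1 + π) = (1 + i)/(1 + r) = 1.08970 / 0.99600 = 1.094076
Break-even inflation = 1.094076 − 1 → 9.408%.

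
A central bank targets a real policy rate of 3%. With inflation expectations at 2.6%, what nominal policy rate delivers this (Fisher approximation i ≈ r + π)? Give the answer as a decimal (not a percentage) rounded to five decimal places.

i ≈ r + π = 3% + 2.6% = 0.05600.

0.05600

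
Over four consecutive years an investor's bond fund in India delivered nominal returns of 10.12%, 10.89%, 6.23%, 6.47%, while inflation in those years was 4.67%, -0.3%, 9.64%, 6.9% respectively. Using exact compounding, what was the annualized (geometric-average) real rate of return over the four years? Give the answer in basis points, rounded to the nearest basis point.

308 basis points

Compound the nominal returns: 1.1012 × 1.1089 × 1.0623 × 1.0647 = 1.38112511.
Compound inflation: 1.0467 × 0.9970 × 1.0964 × 1.0690 = 1.22310605.
Deflate: 1.38112511 / 1.22310605 = 1.12919490.
Annualized real rate = 1.12919490^(1/4) − 1 = 3.0842% → 308 basis points.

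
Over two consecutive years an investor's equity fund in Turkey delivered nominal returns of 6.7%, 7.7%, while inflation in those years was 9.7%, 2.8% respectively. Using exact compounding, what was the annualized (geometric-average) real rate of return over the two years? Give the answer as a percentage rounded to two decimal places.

0.95%

Nominal growth factor = 1.0670 × 1.0770 = 1.14915900
Price-level growth factor = 1.0970 × 1.0280 = 1.12771600
Real growth factor = 1.14915900 / 1.12771600 = 1.01901454
Annualized real rate = 1.01901454^(1/2) − 1 = 0.9463% → 0.95%.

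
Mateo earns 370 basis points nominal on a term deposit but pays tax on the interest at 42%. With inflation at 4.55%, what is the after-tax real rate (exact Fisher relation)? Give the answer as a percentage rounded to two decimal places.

-2.30%

After-tax nominal return = 3.7% × (1 − 0.42) = 2.1460%.
1 + r = 1.02146 / 1.04550 = 0.977006
After-tax real rate = 0.977006 − 1 → -2.30%.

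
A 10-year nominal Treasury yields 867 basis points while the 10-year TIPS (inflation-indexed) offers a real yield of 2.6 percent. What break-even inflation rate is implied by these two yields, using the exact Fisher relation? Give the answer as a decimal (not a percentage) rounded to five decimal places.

(1 + π) = (1 + i)/(1 + r) = 1.08670 / 1.02600 = 1.059162
Break-even inflation = 1.059162 − 1 → 0.05916.

0.05916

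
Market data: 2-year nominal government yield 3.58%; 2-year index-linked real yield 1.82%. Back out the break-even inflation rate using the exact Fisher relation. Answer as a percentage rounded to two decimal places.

1.73%

(1 + π) = (1 + i)/(1 + r) = 1.03580 / 1.01820 = 1.017285
Break-even inflation = 1.017285 − 1 → 1.73%.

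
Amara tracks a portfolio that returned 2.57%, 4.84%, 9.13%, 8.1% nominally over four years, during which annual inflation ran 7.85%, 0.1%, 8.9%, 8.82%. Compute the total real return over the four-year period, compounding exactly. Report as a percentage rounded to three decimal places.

Nominal growth factor = 1.0257 × 1.0484 × 1.0913 × 1.0810 = 1.268578
Price-level growth factor = 1.0785 × 1.0010 × 1.0890 × 1.0882 = 1.279354
Real growth factor = 1.268578 / 1.279354 = 0.991577
Total real return = 0.991577 − 1 → -0.842%.

-0.842%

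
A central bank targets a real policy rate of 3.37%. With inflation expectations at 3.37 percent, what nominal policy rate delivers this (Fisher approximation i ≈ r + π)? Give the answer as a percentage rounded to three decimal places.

i ≈ r + π = 3.37% + 3.37% = 6.740%.

6.740%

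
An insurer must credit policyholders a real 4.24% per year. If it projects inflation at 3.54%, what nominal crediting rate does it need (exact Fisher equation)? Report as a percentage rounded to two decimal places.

(1 + i) = (1 + r)(1 + π) = 1.04240 × 1.03540 = 1.07930096
i = 1.07930096 − 1, so the required nominal rate is 7.93%.

7.93%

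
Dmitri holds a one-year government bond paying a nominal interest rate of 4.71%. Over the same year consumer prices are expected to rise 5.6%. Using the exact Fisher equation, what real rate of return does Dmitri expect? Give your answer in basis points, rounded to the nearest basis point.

1 + r = 1.04710 / 1.05600 = 0.991572
r = 0.991572 − 1 = -0.8428%, i.e. -84 basis points.

-84 basis points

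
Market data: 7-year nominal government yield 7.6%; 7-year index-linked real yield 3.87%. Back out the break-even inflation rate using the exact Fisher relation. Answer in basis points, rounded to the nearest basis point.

359 basis points

(1 + π) = (1 + i)/(1 + r) = 1.07600 / 1.03870 = 1.035910
Break-even inflation = 1.035910 − 1 → 359 basis points.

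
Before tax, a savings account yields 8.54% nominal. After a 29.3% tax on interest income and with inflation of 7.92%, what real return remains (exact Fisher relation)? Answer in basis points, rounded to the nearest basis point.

After-tax nominal return = 8.54% × (1 − 0.293) = 6.03778%.
1 + r = 1.0603778 / 1.07920 = 0.982559
After-tax real rate = 0.982559 − 1 → -174 basis points.

-174 basis points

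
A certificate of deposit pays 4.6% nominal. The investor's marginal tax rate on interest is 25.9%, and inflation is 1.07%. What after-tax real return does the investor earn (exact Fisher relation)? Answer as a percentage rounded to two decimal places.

2.31%

After-tax nominal return = 4.6% × (1 − 0.259) = 3.4086%.
1 + r = 1.034086 / 1.01070 = 1.023138
After-tax real rate = 1.023138 − 1 → 2.31%.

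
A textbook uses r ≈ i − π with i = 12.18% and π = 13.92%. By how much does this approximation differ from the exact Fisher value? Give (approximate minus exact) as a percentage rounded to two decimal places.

-0.21%

Approximate: r ≈ 12.180% − 13.920% = -1.7400%
Exact: (1 + 0.1218)/(1 + 0.1392) − 1 = -1.5274%
Error = -1.7400% − (-1.5274%) = -0.2126% → -0.21%.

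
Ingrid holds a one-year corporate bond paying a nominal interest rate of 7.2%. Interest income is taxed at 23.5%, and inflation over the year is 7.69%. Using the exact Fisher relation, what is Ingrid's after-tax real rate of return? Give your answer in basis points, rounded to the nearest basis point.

After-tax nominal return = 7.2% × (1 − 0.235) = 5.5080%.
1 + r = 1.05508 / 1.07690 = 0.979738
After-tax real rate = 0.979738 − 1 → -203 basis points.

-203 basis points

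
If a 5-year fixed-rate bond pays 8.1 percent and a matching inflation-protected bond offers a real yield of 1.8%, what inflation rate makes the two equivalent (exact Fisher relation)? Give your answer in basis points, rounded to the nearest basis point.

(1 + π) = (1 + i)/(1 + r) = 1.08100 / 1.01800 = 1.061886
Break-even inflation = 1.061886 − 1 → 619 basis points.

619 basis points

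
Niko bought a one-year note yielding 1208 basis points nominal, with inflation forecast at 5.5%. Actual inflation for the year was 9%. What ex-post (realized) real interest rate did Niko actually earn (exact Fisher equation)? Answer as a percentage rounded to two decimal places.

2.83%

Ex-post: (1 + 0.1208)/(1 + 0.0900) − 1 = 2.8257%
So the realized real rate is 2.83%.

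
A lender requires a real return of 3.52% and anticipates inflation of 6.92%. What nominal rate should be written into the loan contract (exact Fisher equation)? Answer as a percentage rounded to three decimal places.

(1 + i) = (1 + r)(1 + π) = 1.03520 × 1.06920 = 1.10683584
i = 1.10683584 − 1, so the required nominal rate is 10.684%.

10.684%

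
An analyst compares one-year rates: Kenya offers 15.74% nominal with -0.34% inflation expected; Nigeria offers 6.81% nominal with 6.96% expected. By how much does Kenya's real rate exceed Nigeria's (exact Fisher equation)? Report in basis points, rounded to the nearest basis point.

1628 basis points

Kenya: (1 + 0.1574)/(1 − 0.0034) − 1 = 16.1349%
Nigeria: (1 + 0.0681)/(1 + 0.0696) − 1 = -0.1402%
Differential = 16.1349% − (-0.1402%) = 16.2751% → 1628 basis points.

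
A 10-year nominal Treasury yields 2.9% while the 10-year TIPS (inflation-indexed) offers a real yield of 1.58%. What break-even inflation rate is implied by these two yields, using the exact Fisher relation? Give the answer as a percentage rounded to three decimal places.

1.299%

(1 + π) = (1 + i)/(1 + r) = 1.02900 / 1.01580 = 1.0129947
Break-even inflation = 1.0129947 − 1 → 1.299%.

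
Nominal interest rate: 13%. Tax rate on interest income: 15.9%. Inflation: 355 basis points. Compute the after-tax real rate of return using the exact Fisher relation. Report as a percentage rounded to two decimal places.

7.13%

After-tax nominal return = 13% × (1 − 0.159) = 10.9330%.
1 + r = 1.10933 / 1.03550 = 1.071299
After-tax real rate = 1.071299 − 1 → 7.13%.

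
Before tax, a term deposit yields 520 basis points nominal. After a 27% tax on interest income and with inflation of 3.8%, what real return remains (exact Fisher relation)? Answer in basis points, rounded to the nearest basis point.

0 basis points

After-tax nominal return = 5.2% × (1 − 0.27) = 3.7960%.
1 + r = 1.03796 / 1.03800 = 0.999961
After-tax real rate = 0.999961 − 1 → 0 basis points.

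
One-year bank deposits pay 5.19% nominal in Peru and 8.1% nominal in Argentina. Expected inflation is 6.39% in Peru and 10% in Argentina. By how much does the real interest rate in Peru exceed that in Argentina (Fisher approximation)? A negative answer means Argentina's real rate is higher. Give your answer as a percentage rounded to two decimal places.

Peru: 5.19% − 6.39% = -1.200%
Argentina: 8.1% − 10% = -1.900%
Differential = 0.700% → 0.70%.

0.70%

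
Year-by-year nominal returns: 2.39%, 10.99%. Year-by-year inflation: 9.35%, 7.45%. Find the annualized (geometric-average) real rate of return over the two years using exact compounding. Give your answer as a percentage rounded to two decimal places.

-1.65%

Nominal growth factor = 1.0239 × 1.1099 = 1.13642661
Price-level growth factor = 1.0935 × 1.0745 = 1.17496575
Real growth factor = 1.13642661 / 1.17496575 = 0.96719978
Annualized real rate = 0.96719978^(1/2) − 1 = -1.6537% → -1.65%.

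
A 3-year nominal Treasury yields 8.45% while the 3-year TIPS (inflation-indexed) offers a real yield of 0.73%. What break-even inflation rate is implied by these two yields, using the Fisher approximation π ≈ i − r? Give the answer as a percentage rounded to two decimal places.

π ≈ i − r = 8.45% − 0.73% → 7.72%.

7.72%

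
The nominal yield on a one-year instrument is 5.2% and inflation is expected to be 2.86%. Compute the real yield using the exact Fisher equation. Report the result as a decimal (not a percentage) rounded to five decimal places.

0.02275

By the Fisher equation, 1 + r = (1 + i)/(1 + π).
1 + r = 1.05200 / 1.02860 = 1.022749
r = 1.022749 − 1 = 2.2749%, i.e. 0.02275.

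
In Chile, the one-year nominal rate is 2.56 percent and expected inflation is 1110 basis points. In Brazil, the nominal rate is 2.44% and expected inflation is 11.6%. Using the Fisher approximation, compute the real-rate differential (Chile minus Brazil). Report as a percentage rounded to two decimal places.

0.62%

Chile: 2.56% − 11.1% = -8.540%
Brazil: 2.44% − 11.6% = -9.160%
Differential = 0.620% → 0.62%.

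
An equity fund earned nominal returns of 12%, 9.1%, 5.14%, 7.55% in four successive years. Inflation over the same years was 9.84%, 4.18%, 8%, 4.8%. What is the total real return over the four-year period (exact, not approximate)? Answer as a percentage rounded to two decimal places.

6.68%

Compound the nominal returns: 1.1200 × 1.0910 × 1.0514 × 1.0755 = 1.381724.
Compound inflation: 1.0984 × 1.0418 × 1.0800 × 1.0480 = 1.295179.
Deflate: 1.381724 / 1.295179 = 1.066820.
Total real return = 1.066820 − 1 → 6.68%.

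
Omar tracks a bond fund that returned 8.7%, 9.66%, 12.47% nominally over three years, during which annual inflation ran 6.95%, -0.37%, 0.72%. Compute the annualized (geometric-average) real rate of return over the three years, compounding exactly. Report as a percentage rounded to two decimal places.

7.70%

Nominal growth factor = 1.0870 × 1.0966 × 1.1247 = 1.34064712
Price-level growth factor = 1.0695 × 0.9963 × 1.0072 = 1.07321476
Real growth factor = 1.34064712 / 1.07321476 = 1.24918812
Annualized real rate = 1.24918812^(1/3) − 1 = 7.6984% → 7.70%.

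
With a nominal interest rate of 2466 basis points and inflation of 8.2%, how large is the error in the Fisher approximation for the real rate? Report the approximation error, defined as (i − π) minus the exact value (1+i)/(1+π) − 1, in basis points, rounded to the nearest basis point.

125 basis points

Approximate: r ≈ 24.660% − 8.200% = 16.4600%
Exact: (1 + 0.2466)/(1 + 0.0820) − 1 = 15.2126%
Error = 16.4600% − 15.2126% = 1.2474% → 125 basis points.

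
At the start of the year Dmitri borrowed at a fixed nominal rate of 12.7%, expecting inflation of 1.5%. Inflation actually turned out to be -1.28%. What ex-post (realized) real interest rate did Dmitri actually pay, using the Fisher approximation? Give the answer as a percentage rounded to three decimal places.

Ex-post: 12.7% − (-1.28%) = 13.980%
So the realized real rate is 13.980%.

13.980%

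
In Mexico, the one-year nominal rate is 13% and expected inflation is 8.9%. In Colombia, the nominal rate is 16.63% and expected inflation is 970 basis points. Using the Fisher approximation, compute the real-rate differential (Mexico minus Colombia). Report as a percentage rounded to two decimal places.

Mexico: 13% − 8.9% = 4.100%
Colombia: 16.63% − 9.7% = 6.930%
Differential = -2.830% → -2.83%.

-2.83%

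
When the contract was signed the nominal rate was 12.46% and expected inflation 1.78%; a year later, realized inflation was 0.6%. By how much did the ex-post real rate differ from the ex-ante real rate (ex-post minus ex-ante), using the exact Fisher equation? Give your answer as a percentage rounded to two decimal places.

1.30%

Ex-ante: (1 + 0.1246)/(1 + 0.0178) − 1 = 10.4932%
Ex-post: (1 + 0.1246)/(1 + 0.0060) − 1 = 11.7893%
Difference (ex-post − ex-ante) = 1.2960% → 1.30%.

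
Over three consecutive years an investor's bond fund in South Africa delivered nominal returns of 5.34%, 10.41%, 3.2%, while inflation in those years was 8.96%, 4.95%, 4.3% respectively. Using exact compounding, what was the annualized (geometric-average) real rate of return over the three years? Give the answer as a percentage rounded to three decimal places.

Nominal growth factor = 1.0534 × 1.1041 × 1.0320 = 1.20027683
Price-level growth factor = 1.0896 × 1.0495 × 1.0430 = 1.19270721
Real growth factor = 1.20027683 / 1.19270721 = 1.00634658
Annualized real rate = 1.00634658^(1/3) − 1 = 0.2111% → 0.211%.

0.211%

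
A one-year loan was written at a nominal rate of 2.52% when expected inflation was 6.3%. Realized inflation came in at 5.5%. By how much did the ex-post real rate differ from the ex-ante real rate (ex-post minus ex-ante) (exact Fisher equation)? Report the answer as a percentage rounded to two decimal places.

Ex-ante: (1 + 0.0252)/(1 + 0.0630) − 1 = -3.5560%
Ex-post: (1 + 0.0252)/(1 + 0.0550) − 1 = -2.8246%
Difference (ex-post − ex-ante) = 0.7313% → 0.73%.

0.73%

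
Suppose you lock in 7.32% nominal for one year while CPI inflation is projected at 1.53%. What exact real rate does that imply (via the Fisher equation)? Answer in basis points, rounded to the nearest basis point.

570 basis points

1 + r = 1.07320 / 1.01530 = 1.057027
r = 1.057027 − 1 = 5.7027%, i.e. 570 basis points.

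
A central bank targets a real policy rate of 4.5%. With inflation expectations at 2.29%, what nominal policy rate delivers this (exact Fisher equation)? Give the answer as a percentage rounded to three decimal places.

6.893%

(1 + i) = (1 + r)(1 + π) = 1.04500 × 1.02290 = 1.0689305
i = 1.0689305 − 1, so the required nominal rate is 6.893%.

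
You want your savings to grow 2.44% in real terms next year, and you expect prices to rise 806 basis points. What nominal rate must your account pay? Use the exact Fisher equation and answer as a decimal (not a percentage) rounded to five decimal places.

(1 + i) = (1 + r)(1 + π) = 1.02440 × 1.08060 = 1.10696664
i = 1.10696664 − 1, so the required nominal rate is 0.10697.

0.10697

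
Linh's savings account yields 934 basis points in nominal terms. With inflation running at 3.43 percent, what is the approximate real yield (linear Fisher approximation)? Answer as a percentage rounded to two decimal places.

5.91%

r ≈ i − π = 9.34% − 3.43% = 5.91%.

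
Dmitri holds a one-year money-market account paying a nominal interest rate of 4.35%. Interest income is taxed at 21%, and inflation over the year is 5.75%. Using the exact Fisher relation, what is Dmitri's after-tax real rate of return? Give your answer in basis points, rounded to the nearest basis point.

After-tax nominal return = 4.35% × (1 − 0.21) = 3.4365%.
1 + r = 1.034365 / 1.05750 = 0.978123
After-tax real rate = 0.978123 − 1 → -219 basis points.

-219 basis points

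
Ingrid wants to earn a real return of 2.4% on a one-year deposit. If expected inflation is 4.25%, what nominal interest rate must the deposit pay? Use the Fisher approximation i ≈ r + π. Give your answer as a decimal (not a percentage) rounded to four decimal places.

i ≈ r + π = 2.4% + 4.25% = 0.0665.

0.0665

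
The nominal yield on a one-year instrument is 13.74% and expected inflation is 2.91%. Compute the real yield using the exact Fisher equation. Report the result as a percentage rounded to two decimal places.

1 + r = 1.13740 / 1.02910 = 1.105238
r = 1.105238 − 1 = 10.5238%, i.e. 10.52%.

10.52%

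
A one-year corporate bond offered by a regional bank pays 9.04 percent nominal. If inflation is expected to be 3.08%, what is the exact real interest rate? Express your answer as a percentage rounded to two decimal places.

By the Fisher equation, 1 + r = (1 + i)/(1 + π).
1 + r = 1.09040 / 1.03080 = 1.057819
r = 1.057819 − 1 = 5.7819%, i.e. 5.78%.

5.78%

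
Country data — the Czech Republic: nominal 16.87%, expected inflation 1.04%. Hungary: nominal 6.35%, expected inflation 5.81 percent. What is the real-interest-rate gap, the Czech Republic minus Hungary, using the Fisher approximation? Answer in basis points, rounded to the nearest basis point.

1529 basis points

The Czech Republic: 16.87% − 1.04% = 15.830%
Hungary: 6.35% − 5.81% = 0.540%
Differential = 15.290% → 1529 basis points.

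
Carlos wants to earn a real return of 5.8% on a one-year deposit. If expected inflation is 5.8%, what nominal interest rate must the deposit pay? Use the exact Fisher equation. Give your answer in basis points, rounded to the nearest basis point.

(1 + i) = (1 + r)(1 + π) = 1.05800 × 1.05800 = 1.119364
i = 1.119364 − 1, so the required nominal rate is 1194 basis points.

1194 basis points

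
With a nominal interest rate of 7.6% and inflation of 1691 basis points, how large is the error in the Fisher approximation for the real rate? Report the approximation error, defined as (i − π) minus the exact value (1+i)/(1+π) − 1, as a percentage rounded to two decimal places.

-1.35%

Approximate: r ≈ 7.600% − 16.910% = -9.3100%
Exact: (1 + 0.0760)/(1 + 0.1691) − 1 = -7.9634%
Error = -9.3100% − (-7.9634%) = -1.3466% → -1.35%.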